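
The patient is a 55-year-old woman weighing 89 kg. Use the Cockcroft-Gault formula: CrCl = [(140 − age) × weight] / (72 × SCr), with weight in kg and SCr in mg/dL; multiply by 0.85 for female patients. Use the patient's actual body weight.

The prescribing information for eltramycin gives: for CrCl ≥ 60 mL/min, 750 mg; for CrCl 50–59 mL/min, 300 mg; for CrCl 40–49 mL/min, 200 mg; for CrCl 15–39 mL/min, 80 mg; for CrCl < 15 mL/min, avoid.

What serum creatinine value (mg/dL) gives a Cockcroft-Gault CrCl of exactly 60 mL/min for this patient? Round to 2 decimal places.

Standard dose requires CrCl ≥ 60 mL/min.
Set (140 − 55) × 89 × 0.85 / (72 × SCr) = 60
SCr = (140 − 55) × 89 × 0.85 / (72 × 60) = 1.488 mg/dL

1.49 mg/dL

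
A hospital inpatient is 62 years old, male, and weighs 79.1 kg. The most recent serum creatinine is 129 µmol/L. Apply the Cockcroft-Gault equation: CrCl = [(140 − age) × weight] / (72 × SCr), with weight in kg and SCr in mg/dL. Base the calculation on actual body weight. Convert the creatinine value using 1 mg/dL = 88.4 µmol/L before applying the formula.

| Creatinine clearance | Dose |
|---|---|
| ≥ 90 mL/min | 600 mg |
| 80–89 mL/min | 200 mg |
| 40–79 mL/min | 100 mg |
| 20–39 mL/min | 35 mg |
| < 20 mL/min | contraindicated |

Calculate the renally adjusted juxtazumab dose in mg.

SCr = 129 / 88.4 = 1.459 mg/dL
CrCl = (140 − 62) × 79.1 / (72 × 1.459) = 6169.8 / 105.05 ≈ 58.7 mL/min
CrCl ≈ 59 mL/min → bracket 40–79 mL/min.
Dose for this bracket: 100 mg.

100 mg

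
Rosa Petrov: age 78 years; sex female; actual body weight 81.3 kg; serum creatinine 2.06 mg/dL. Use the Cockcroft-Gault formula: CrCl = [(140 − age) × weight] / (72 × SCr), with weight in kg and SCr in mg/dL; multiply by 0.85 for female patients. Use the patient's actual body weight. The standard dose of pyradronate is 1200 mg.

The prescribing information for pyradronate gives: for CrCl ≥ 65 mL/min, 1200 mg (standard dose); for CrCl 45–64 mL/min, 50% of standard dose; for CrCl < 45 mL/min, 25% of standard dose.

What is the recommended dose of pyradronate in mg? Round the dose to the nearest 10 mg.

CrCl = (140 − 78) × 81.3 / (72 × 2.06) × 0.85 = 5040.6 / 148.32 × 0.85 ≈ 28.9 mL/min
CrCl ≈ 29 mL/min → bracket < 45 mL/min.
25% of 1200 mg = 300 mg

300 mg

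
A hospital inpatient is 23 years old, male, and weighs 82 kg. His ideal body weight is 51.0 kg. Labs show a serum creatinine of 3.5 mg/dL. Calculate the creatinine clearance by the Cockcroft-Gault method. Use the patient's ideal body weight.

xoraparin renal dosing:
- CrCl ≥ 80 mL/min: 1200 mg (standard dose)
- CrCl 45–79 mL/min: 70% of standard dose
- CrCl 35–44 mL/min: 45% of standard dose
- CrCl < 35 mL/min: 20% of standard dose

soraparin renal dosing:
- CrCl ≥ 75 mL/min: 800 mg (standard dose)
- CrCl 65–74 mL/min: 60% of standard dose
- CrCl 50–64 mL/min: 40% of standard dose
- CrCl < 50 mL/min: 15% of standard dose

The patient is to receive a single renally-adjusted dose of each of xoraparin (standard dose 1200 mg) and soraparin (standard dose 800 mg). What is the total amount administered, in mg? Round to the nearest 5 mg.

CrCl = (140 − 23) × 51 / (72 × 3.5) = 5967.0 / 252.00 ≈ 23.7 mL/min
CrCl ≈ 24 mL/min.
xoraparin: < 35 mL/min → 20% of 1200 mg = 240 mg.
soraparin: < 50 mL/min → 15% of 800 mg = 120 mg.
Total = 240 + 120 = 360 mg.

360 mg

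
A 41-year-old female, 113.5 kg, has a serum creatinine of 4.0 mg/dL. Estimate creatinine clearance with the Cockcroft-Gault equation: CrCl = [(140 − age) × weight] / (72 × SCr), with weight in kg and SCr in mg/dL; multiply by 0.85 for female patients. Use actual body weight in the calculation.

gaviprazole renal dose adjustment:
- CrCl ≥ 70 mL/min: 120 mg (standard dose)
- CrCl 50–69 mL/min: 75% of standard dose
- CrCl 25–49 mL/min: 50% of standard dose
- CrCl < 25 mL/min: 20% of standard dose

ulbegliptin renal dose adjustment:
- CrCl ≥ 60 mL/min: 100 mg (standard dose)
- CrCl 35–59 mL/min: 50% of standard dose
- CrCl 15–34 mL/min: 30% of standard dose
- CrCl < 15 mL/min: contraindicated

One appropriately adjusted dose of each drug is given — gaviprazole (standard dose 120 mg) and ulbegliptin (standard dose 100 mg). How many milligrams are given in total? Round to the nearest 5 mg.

CrCl = (140 − 41) × 113.5 / (72 × 4) × 0.85 = 11236.5 / 288.00 × 0.85 ≈ 33.2 mL/min
CrCl ≈ 33 mL/min.
gaviprazole: 25–49 mL/min → 50% of 120 mg = 60 mg.
ulbegliptin: 15–34 mL/min → 30% of 100 mg = 30 mg.
Total = 60 + 30 = 90 mg.

90 mg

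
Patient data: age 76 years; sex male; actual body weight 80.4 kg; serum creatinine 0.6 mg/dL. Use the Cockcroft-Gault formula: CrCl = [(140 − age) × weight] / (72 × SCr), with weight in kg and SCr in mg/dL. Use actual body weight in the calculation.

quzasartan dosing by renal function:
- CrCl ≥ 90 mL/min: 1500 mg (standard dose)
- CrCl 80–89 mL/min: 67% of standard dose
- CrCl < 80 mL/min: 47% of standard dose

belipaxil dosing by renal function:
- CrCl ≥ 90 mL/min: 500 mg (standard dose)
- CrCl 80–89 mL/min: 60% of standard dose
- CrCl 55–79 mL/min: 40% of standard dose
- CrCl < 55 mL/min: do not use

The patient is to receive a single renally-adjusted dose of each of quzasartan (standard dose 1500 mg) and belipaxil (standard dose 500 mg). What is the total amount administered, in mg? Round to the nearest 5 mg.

2000 mg

CrCl = (140 − 76) × 80.4 / (72 × 0.6) = 5145.6 / 43.20 ≈ 119.1 mL/min
CrCl ≈ 119 mL/min.
quzasartan: ≥ 90 mL/min → 100% of 1500 mg = 1500 mg.
belipaxil: ≥ 90 mL/min → 100% of 500 mg = 500 mg.
Total = 1500 + 500 = 2000 mg.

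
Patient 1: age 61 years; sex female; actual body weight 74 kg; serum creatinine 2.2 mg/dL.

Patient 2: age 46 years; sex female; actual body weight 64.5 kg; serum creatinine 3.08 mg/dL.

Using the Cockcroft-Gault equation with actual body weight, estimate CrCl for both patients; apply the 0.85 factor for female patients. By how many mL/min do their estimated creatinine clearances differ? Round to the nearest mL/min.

Patient 1: CrCl = (140 − 61) × 74 / (72 × 2.2) × 0.85 = 5846.0 / 158.40 × 0.85 ≈ 31.4 mL/min
Patient 2: CrCl = (140 − 46) × 64.5 / (72 × 3.08) × 0.85 = 6063.0 / 221.76 × 0.85 ≈ 23.2 mL/min
|31.4 − 23.2| = 8.2 mL/min

8 mL/min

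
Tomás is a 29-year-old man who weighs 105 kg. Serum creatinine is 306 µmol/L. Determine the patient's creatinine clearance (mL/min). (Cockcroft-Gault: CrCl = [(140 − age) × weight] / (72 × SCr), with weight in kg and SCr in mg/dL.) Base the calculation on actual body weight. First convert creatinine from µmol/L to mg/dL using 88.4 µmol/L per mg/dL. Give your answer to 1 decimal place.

46.8 mL/min

SCr = 306 / 88.4 = 3.462 mg/dL
CrCl = (140 − 29) × 105 / (72 × 3.462) = 11655.0 / 249.26 ≈ 46.8 mL/min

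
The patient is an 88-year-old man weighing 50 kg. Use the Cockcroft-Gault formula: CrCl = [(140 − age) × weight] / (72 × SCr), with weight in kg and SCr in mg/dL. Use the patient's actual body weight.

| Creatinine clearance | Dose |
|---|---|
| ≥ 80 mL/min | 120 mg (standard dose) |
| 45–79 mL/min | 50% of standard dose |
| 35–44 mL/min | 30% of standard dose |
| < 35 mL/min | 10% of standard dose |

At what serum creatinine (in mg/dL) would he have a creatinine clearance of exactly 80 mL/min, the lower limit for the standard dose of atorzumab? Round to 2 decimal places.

0.45 mg/dL

Standard dose requires CrCl ≥ 80 mL/min.
Set (140 − 88) × 50 / (72 × SCr) = 80
SCr = (140 − 88) × 50 / (72 × 80) = 0.451 mg/dL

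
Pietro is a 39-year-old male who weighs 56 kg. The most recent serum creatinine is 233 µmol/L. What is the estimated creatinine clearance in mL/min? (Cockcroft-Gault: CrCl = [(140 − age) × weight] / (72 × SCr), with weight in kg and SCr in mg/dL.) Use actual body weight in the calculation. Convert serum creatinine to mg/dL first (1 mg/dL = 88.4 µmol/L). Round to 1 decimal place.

29.8 mL/min

SCr = 233 / 88.4 = 2.636 mg/dL
CrCl = (140 − 39) × 56 / (72 × 2.636) = 5656.0 / 189.79 ≈ 29.8 mL/min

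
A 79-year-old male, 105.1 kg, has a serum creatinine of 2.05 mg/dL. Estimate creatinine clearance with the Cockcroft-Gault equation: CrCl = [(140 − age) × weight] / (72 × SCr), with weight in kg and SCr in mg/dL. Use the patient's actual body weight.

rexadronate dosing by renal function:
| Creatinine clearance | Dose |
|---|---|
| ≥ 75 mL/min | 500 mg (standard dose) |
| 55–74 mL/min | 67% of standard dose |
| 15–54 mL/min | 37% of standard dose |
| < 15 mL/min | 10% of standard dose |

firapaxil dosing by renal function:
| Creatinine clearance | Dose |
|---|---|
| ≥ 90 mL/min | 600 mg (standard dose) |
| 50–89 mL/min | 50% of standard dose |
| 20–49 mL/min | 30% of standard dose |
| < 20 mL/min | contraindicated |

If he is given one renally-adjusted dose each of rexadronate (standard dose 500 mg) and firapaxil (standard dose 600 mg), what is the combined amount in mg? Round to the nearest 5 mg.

365 mg

CrCl = (140 − 79) × 105.1 / (72 × 2.05) = 6411.1 / 147.60 ≈ 43.4 mL/min
CrCl ≈ 43 mL/min.
rexadronate: 15–54 mL/min → 37% of 500 mg = 185 mg.
firapaxil: 20–49 mL/min → 30% of 600 mg = 180 mg.
Total = 185 + 180 = 365 mg.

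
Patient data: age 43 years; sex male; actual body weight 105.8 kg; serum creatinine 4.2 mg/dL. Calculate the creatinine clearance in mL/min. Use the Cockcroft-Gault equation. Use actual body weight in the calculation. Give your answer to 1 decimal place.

33.9 mL/min

CrCl = (140 − 43) × 105.8 / (72 × 4.2) = 10262.6 / 302.40 ≈ 33.9 mL/min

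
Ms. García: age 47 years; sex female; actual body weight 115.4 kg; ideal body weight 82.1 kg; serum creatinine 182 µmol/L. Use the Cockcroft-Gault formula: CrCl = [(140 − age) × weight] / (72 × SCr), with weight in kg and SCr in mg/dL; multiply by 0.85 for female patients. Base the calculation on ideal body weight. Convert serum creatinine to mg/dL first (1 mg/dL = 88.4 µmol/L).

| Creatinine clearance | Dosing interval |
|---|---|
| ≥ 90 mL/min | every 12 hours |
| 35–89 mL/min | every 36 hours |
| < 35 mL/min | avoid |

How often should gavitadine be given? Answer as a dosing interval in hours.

SCr = 182 / 88.4 = 2.059 mg/dL
CrCl = (140 − 47) × 82.1 / (72 × 2.059) × 0.85 = 7635.3 / 148.25 × 0.85 ≈ 43.8 mL/min
CrCl ≈ 44 mL/min → bracket 35–89 mL/min → every 36 hours.

every 36 hours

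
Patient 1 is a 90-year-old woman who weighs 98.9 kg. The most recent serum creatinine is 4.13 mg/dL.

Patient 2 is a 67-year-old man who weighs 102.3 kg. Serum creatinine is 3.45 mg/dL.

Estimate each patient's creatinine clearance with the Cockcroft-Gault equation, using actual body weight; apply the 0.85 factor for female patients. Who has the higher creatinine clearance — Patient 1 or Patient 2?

Patient 1: CrCl = (140 − 90) × 98.9 / (72 × 4.13) × 0.85 = 4945.0 / 297.36 × 0.85 ≈ 14.1 mL/min
Patient 2: CrCl = (140 − 67) × 102.3 / (72 × 3.45) = 7467.9 / 248.40 ≈ 30.1 mL/min
14.1 vs 30.1 mL/min → Patient 2 is higher.

Patient 2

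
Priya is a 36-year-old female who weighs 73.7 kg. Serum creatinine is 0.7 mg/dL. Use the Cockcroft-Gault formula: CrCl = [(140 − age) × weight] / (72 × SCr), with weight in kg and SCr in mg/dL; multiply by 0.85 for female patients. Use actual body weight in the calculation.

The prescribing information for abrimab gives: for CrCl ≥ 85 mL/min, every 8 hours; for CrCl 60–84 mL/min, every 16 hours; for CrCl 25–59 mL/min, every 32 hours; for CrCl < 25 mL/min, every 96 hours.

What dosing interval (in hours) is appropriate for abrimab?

CrCl = (140 − 36) × 73.7 / (72 × 0.7) × 0.85 = 7664.8 / 50.40 × 0.85 ≈ 129.3 mL/min
CrCl ≈ 129 mL/min → bracket ≥ 85 mL/min → every 8 hours.

every 8 hours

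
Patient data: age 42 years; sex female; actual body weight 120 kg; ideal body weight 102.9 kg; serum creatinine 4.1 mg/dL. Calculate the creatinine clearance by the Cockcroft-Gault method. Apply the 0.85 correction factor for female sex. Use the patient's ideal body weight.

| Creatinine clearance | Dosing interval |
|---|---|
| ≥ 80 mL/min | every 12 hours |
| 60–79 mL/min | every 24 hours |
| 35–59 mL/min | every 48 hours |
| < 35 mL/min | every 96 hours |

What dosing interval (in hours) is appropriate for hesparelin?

every 96 hours

CrCl = (140 − 42) × 102.9 / (72 × 4.1) × 0.85 = 10084.2 / 295.20 × 0.85 ≈ 29.0 mL/min
CrCl ≈ 29 mL/min → bracket < 35 mL/min → every 96 hours.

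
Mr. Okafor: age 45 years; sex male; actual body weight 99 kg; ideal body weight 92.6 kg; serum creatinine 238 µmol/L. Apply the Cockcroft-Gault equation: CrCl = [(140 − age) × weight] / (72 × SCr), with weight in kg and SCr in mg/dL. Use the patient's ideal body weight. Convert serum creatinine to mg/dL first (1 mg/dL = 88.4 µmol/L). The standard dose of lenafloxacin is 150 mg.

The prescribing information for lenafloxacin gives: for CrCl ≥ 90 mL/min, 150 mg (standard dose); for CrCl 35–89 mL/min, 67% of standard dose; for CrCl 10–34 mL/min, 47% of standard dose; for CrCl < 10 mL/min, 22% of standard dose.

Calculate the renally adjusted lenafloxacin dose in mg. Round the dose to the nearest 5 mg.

SCr = 238 / 88.4 = 2.692 mg/dL
CrCl = (140 − 45) × 92.6 / (72 × 2.692) = 8797.0 / 193.82 ≈ 45.4 mL/min
CrCl ≈ 45 mL/min → bracket 35–89 mL/min.
67% of 150 mg = 100.5 mg → 100 mg

100 mg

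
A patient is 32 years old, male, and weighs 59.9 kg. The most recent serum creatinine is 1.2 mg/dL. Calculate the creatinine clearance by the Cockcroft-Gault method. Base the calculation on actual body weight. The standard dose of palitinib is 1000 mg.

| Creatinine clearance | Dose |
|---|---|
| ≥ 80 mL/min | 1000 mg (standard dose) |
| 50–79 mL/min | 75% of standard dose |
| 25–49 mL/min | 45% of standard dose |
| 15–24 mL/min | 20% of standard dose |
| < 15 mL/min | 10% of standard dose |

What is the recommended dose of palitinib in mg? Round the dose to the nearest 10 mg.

750 mg

CrCl = (140 − 32) × 59.9 / (72 × 1.2) = 6469.2 / 86.40 ≈ 74.9 mL/min
CrCl ≈ 75 mL/min → bracket 50–79 mL/min.
75% of 1000 mg = 750 mg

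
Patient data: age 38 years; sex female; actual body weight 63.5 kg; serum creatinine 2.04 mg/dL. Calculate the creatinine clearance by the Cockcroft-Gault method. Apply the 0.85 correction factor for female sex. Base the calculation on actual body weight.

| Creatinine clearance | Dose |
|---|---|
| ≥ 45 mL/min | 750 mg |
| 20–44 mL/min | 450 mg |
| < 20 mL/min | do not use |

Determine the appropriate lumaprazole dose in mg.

CrCl = (140 − 38) × 63.5 / (72 × 2.04) × 0.85 = 6477.0 / 146.88 × 0.85 ≈ 37.5 mL/min
CrCl ≈ 37 mL/min → bracket 20–44 mL/min.
Dose for this bracket: 450 mg.

450 mg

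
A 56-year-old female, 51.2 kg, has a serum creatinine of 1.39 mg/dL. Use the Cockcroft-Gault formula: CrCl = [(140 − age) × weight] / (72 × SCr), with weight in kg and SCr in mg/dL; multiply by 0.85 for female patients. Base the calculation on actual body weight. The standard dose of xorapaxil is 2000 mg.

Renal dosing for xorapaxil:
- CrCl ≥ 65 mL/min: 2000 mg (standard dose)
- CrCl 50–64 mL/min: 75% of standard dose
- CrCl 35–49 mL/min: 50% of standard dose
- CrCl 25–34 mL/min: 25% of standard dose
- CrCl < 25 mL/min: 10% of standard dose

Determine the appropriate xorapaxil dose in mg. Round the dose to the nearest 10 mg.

CrCl = (140 − 56) × 51.2 / (72 × 1.39) × 0.85 = 4300.8 / 100.08 × 0.85 ≈ 36.5 mL/min
CrCl ≈ 37 mL/min → bracket 35–49 mL/min.
50% of 2000 mg = 1000 mg

1000 mg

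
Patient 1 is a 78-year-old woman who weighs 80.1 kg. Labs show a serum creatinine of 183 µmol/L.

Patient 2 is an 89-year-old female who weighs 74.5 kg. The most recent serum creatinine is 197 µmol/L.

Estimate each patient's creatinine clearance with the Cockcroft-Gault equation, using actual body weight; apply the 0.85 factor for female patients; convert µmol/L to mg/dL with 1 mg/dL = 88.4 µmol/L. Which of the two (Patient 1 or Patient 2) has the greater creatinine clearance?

Patient 1

Patient 1: SCr = 183 / 88.4 = 2.07 mg/dL
Patient 1: CrCl = (140 − 78) × 80.1 / (72 × 2.07) × 0.85 = 4966.2 / 149.04 × 0.85 ≈ 28.3 mL/min
Patient 2: SCr = 197 / 88.4 = 2.229 mg/dL
Patient 2: CrCl = (140 − 89) × 74.5 / (72 × 2.229) × 0.85 = 3799.5 / 160.49 × 0.85 ≈ 20.1 mL/min
28.3 vs 20.1 mL/min → Patient 1 is higher.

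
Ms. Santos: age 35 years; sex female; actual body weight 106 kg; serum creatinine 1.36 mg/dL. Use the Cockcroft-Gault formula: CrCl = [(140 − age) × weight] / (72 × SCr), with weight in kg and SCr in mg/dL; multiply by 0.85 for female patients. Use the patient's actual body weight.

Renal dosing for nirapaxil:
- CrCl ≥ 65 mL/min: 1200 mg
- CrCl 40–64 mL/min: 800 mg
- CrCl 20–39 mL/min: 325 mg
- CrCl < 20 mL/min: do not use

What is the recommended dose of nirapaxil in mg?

1200 mg

CrCl = (140 − 35) × 106 / (72 × 1.36) × 0.85 = 11130.0 / 97.92 × 0.85 ≈ 96.6 mL/min
CrCl ≈ 97 mL/min → bracket ≥ 65 mL/min.
Dose for this bracket: 1200 mg.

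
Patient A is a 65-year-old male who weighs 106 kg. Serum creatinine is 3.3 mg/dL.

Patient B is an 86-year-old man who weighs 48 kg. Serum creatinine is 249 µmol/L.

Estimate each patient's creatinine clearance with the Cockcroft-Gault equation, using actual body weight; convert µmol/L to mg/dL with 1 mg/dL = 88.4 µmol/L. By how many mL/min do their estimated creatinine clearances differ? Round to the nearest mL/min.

Patient A: CrCl = (140 − 65) × 106 / (72 × 3.3) = 7950.0 / 237.60 ≈ 33.5 mL/min
Patient B: SCr = 249 / 88.4 = 2.817 mg/dL
Patient B: CrCl = (140 − 86) × 48 / (72 × 2.817) = 2592.0 / 202.82 ≈ 12.8 mL/min
|33.5 − 12.8| = 20.7 mL/min

21 mL/min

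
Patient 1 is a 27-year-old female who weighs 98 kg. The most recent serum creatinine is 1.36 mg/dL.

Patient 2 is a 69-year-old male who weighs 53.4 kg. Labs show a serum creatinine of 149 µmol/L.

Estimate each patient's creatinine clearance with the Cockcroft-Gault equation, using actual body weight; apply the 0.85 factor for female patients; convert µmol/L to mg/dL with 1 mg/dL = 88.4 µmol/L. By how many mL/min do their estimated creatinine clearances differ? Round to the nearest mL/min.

Patient 1: CrCl = (140 − 27) × 98 / (72 × 1.36) × 0.85 = 11074.0 / 97.92 × 0.85 ≈ 96.1 mL/min
Patient 2: SCr = 149 / 88.4 = 1.686 mg/dL
Patient 2: CrCl = (140 − 69) × 53.4 / (72 × 1.686) = 3791.4 / 121.39 ≈ 31.2 mL/min
|96.1 − 31.2| = 64.9 mL/min

65 mL/min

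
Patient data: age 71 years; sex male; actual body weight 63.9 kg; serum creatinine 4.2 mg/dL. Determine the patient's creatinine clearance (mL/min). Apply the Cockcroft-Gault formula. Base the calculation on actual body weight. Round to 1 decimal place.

14.6 mL/min

CrCl = (140 − 71) × 63.9 / (72 × 4.2) = 4409.1 / 302.40 ≈ 14.6 mL/min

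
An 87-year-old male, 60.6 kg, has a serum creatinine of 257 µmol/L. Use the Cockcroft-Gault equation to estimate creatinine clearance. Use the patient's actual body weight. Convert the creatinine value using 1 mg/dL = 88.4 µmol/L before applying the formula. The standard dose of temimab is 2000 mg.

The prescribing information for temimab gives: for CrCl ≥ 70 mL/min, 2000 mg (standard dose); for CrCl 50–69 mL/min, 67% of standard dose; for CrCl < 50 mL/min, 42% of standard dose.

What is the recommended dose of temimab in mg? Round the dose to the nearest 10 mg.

840 mg

SCr = 257 / 88.4 = 2.907 mg/dL
CrCl = (140 − 87) × 60.6 / (72 × 2.907) = 3211.8 / 209.30 ≈ 15.3 mL/min
CrCl ≈ 15 mL/min → bracket < 50 mL/min.
42% of 2000 mg = 840 mg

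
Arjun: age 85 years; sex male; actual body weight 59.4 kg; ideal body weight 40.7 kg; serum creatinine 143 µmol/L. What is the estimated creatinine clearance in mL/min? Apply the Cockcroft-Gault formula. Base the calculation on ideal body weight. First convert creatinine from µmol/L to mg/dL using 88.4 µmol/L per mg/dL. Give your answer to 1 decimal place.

19.2 mL/min

SCr = 143 / 88.4 = 1.618 mg/dL
CrCl = (140 − 85) × 40.7 / (72 × 1.618) = 2238.5 / 116.50 ≈ 19.2 mL/min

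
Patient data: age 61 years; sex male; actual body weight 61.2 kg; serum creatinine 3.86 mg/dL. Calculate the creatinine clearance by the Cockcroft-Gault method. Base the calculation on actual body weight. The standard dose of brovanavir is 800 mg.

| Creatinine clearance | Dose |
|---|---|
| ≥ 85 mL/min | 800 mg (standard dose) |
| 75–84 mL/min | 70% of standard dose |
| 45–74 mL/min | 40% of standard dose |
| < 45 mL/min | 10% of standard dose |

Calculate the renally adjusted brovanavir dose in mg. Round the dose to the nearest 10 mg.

80 mg

CrCl = (140 − 61) × 61.2 / (72 × 3.86) = 4834.8 / 277.92 ≈ 17.4 mL/min
CrCl ≈ 17 mL/min → bracket < 45 mL/min.
10% of 800 mg = 80 mg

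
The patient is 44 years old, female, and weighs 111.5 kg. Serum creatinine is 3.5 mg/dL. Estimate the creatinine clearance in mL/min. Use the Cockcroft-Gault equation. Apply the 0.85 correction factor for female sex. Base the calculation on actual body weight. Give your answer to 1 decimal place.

36.1 mL/min

CrCl = (140 − 44) × 111.5 / (72 × 3.5) × 0.85 = 10704.0 / 252.00 × 0.85 ≈ 36.1 mL/min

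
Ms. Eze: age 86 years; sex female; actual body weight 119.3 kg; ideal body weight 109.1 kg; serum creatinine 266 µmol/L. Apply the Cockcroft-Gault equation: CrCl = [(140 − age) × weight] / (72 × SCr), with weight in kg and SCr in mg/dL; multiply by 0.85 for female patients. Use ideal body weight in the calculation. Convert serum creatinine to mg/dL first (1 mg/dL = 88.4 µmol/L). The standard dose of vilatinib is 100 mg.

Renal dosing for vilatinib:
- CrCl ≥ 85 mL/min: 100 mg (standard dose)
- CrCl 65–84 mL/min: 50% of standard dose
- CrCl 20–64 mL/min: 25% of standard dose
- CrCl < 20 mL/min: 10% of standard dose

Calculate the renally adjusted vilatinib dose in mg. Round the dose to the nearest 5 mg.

25 mg

SCr = 266 / 88.4 = 3.009 mg/dL
CrCl = (140 − 86) × 109.1 / (72 × 3.009) × 0.85 = 5891.4 / 216.65 × 0.85 ≈ 23.1 mL/min
CrCl ≈ 23 mL/min → bracket 20–64 mL/min.
25% of 100 mg = 25 mg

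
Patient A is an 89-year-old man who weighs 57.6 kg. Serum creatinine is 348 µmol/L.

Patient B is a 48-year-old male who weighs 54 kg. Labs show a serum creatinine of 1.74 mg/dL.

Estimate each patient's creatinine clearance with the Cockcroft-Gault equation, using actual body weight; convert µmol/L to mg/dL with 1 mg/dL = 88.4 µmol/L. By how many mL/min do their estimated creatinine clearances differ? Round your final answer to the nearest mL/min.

Patient A: SCr = 348 / 88.4 = 3.937 mg/dL
Patient A: CrCl = (140 − 89) × 57.6 / (72 × 3.937) = 2937.6 / 283.46 ≈ 10.4 mL/min
Patient B: CrCl = (140 − 48) × 54 / (72 × 1.74) = 4968.0 / 125.28 ≈ 39.7 mL/min
|10.4 − 39.7| = 29.3 mL/min

29 mL/min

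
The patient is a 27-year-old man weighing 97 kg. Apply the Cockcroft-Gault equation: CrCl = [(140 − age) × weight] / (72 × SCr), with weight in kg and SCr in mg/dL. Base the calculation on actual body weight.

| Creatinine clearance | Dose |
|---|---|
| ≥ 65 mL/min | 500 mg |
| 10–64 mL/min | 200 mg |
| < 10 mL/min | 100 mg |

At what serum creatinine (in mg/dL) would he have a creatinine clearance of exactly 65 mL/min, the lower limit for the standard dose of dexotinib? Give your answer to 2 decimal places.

2.34 mg/dL

Standard dose requires CrCl ≥ 65 mL/min.
Set (140 − 27) × 97 / (72 × SCr) = 65
SCr = (140 − 27) × 97 / (72 × 65) = 2.342 mg/dL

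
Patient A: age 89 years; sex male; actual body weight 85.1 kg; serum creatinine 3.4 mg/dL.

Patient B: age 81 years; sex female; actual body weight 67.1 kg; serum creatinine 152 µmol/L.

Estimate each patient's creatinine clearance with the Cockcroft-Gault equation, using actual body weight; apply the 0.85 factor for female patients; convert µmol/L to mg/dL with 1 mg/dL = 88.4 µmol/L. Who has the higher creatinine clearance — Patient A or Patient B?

Patient A: CrCl = (140 − 89) × 85.1 / (72 × 3.4) = 4340.1 / 244.80 ≈ 17.7 mL/min
Patient B: SCr = 152 / 88.4 = 1.719 mg/dL
Patient B: CrCl = (140 − 81) × 67.1 / (72 × 1.719) × 0.85 = 3958.9 / 123.77 × 0.85 ≈ 27.2 mL/min
17.7 vs 27.2 mL/min → Patient B is higher.

Patient B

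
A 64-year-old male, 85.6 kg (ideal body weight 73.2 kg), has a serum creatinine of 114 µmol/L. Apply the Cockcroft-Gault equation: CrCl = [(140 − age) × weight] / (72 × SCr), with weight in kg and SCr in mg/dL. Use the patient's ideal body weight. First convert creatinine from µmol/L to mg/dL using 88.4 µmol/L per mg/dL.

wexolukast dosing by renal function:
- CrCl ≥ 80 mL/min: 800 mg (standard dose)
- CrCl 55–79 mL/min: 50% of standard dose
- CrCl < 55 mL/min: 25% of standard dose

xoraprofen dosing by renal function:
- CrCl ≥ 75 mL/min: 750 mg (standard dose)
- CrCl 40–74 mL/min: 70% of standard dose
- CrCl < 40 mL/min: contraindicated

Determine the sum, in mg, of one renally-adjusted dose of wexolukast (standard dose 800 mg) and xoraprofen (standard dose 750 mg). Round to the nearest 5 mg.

SCr = 114 / 88.4 = 1.29 mg/dL
CrCl = (140 − 64) × 73.2 / (72 × 1.29) = 5563.2 / 92.88 ≈ 59.9 mL/min
CrCl ≈ 60 mL/min.
wexolukast: 55–79 mL/min → 50% of 800 mg = 400 mg.
xoraprofen: 40–74 mL/min → 70% of 750 mg = 525 mg.
Total = 400 + 525 = 925 mg.

925 mg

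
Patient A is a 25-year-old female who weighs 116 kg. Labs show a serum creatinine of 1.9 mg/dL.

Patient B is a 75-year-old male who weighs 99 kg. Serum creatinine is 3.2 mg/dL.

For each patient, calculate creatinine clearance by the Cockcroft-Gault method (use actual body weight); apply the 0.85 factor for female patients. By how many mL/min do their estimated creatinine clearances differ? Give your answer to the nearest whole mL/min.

55 mL/min

Patient A: CrCl = (140 − 25) × 116 / (72 × 1.9) × 0.85 = 13340.0 / 136.80 × 0.85 ≈ 82.9 mL/min
Patient B: CrCl = (140 − 75) × 99 / (72 × 3.2) = 6435.0 / 230.40 ≈ 27.9 mL/min
|82.9 − 27.9| = 55.0 mL/min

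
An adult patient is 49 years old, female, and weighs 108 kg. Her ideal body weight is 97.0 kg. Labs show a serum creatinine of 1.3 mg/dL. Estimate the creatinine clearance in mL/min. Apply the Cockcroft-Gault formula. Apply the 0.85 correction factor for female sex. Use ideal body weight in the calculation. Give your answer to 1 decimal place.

80.2 mL/min

CrCl = (140 − 49) × 97 / (72 × 1.3) × 0.85 = 8827.0 / 93.60 × 0.85 ≈ 80.2 mL/min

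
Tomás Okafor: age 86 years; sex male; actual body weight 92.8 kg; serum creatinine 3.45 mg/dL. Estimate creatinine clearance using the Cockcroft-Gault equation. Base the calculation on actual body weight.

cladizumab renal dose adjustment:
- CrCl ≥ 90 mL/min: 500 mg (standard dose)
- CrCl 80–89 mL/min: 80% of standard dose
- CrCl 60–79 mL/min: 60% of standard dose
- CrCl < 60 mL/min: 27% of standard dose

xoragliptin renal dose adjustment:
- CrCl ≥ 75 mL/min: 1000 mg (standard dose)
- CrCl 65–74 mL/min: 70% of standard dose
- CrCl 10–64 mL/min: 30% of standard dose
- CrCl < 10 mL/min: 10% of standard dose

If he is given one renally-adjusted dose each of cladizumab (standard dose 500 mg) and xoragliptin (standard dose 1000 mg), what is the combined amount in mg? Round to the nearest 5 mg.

CrCl = (140 − 86) × 92.8 / (72 × 3.45) = 5011.2 / 248.40 ≈ 20.2 mL/min
CrCl ≈ 20 mL/min.
cladizumab: < 60 mL/min → 27% of 500 mg = 135 mg.
xoragliptin: 10–64 mL/min → 30% of 1000 mg = 300 mg.
Total = 135 + 300 = 435 mg.

435 mg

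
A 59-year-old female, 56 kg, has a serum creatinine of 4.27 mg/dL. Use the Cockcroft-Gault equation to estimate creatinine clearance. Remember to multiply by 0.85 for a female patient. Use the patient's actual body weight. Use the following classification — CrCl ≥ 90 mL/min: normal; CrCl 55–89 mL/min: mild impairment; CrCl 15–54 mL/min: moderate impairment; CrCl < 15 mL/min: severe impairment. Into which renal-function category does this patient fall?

severe impairment

CrCl = (140 − 59) × 56 / (72 × 4.27) × 0.85 = 4536.0 / 307.44 × 0.85 ≈ 12.5 mL/min
13 mL/min falls in the 'severe impairment' range.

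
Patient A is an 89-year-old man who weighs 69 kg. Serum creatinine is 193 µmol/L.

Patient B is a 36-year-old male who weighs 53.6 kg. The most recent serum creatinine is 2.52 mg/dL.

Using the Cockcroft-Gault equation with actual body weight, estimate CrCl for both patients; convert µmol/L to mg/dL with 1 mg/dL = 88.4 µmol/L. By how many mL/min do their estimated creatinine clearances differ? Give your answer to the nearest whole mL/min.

Patient A: SCr = 193 / 88.4 = 2.183 mg/dL
Patient A: CrCl = (140 − 89) × 69 / (72 × 2.183) = 3519.0 / 157.18 ≈ 22.4 mL/min
Patient B: CrCl = (140 − 36) × 53.6 / (72 × 2.52) = 5574.4 / 181.44 ≈ 30.7 mL/min
|22.4 − 30.7| = 8.3 mL/min

8 mL/min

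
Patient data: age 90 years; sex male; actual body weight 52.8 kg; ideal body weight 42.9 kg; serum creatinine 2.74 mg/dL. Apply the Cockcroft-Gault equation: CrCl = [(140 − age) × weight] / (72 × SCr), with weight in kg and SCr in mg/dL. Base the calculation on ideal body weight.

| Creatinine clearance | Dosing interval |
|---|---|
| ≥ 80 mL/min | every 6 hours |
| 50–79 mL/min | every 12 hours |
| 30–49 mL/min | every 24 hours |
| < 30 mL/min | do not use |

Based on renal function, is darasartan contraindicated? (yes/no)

CrCl = (140 − 90) × 42.9 / (72 × 2.74) = 2145.0 / 197.28 ≈ 10.9 mL/min
CrCl ≈ 11 mL/min, which is < 30 mL/min.

yes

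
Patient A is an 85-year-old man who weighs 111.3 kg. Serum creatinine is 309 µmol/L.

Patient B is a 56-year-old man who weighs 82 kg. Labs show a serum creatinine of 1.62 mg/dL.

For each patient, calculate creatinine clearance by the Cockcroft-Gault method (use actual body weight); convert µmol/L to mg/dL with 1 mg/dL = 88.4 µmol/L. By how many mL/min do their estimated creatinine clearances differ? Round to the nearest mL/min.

35 mL/min

Patient A: SCr = 309 / 88.4 = 3.495 mg/dL
Patient A: CrCl = (140 − 85) × 111.3 / (72 × 3.495) = 6121.5 / 251.64 ≈ 24.3 mL/min
Patient B: CrCl = (140 − 56) × 82 / (72 × 1.62) = 6888.0 / 116.64 ≈ 59.1 mL/min
|24.3 − 59.1| = 34.8 mL/min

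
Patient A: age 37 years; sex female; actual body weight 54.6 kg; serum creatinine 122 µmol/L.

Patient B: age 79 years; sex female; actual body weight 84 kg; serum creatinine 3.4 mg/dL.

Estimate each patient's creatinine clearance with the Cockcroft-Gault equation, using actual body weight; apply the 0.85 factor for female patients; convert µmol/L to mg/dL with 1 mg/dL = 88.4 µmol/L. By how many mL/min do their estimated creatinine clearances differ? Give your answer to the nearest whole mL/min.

Patient A: SCr = 122 / 88.4 = 1.38 mg/dL
Patient A: CrCl = (140 − 37) × 54.6 / (72 × 1.38) × 0.85 = 5623.8 / 99.36 × 0.85 ≈ 48.1 mL/min
Patient B: CrCl = (140 − 79) × 84 / (72 × 3.4) × 0.85 = 5124.0 / 244.80 × 0.85 ≈ 17.8 mL/min
|48.1 − 17.8| = 30.3 mL/min

30 mL/min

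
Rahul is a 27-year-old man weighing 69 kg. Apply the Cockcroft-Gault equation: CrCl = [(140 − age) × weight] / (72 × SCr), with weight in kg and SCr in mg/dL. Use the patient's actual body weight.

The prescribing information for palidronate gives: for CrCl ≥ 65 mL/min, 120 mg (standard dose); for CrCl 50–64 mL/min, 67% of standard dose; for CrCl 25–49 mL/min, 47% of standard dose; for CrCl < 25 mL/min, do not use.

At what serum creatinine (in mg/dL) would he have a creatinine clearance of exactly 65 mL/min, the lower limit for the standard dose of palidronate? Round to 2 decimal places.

1.67 mg/dL

Standard dose requires CrCl ≥ 65 mL/min.
Set (140 − 27) × 69 / (72 × SCr) = 65
SCr = (140 − 27) × 69 / (72 × 65) = 1.666 mg/dL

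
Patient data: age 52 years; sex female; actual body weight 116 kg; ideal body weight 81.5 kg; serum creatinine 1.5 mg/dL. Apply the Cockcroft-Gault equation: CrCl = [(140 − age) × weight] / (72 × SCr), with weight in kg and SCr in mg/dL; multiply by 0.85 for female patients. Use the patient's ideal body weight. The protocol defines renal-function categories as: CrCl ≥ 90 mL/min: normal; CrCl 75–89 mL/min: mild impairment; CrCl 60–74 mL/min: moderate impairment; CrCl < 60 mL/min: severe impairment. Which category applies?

severe impairment

CrCl = (140 − 52) × 81.5 / (72 × 1.5) × 0.85 = 7172.0 / 108.00 × 0.85 ≈ 56.4 mL/min
56 mL/min falls in the 'severe impairment' range.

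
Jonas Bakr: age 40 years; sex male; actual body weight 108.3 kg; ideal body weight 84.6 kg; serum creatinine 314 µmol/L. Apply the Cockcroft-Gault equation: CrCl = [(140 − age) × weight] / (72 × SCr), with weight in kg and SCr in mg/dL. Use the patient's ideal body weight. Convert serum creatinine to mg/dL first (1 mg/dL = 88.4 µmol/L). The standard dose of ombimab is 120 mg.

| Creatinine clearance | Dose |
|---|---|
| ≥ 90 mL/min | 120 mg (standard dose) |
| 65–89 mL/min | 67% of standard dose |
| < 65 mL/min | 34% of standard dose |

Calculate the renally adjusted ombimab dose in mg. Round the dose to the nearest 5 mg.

40 mg

SCr = 314 / 88.4 = 3.552 mg/dL
CrCl = (140 − 40) × 84.6 / (72 × 3.552) = 8460.0 / 255.74 ≈ 33.1 mL/min
CrCl ≈ 33 mL/min → bracket < 65 mL/min.
34% of 120 mg = 40.8 mg → 40 mg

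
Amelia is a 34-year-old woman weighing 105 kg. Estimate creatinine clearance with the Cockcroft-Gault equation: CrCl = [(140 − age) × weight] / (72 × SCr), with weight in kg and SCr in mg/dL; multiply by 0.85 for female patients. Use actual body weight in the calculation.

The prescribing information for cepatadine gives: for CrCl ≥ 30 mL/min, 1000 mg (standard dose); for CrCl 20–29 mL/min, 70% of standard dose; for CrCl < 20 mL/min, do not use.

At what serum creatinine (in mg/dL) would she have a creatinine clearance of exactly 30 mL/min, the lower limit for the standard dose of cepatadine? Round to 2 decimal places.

4.38 mg/dL

Standard dose requires CrCl ≥ 30 mL/min.
Set (140 − 34) × 105 × 0.85 / (72 × SCr) = 30
SCr = (140 − 34) × 105 × 0.85 / (72 × 30) = 4.380 mg/dL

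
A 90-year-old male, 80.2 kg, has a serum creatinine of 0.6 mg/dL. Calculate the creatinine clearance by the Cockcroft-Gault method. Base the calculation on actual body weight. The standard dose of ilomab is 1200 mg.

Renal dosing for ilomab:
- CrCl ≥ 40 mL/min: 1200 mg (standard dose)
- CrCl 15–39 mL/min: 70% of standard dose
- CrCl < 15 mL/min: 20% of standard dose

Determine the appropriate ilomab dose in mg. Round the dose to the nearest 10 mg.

1200 mg

CrCl = (140 − 90) × 80.2 / (72 × 0.6) = 4010.0 / 43.20 ≈ 92.8 mL/min
CrCl ≈ 93 mL/min → bracket ≥ 40 mL/min.
100% of 1200 mg = 1200 mg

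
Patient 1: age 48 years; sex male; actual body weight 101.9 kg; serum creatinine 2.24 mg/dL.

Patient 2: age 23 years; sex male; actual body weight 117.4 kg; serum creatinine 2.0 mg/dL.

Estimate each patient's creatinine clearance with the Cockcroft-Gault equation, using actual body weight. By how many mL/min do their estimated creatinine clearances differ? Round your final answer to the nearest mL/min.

Patient 1: CrCl = (140 − 48) × 101.9 / (72 × 2.24) = 9374.8 / 161.28 ≈ 58.1 mL/min
Patient 2: CrCl = (140 − 23) × 117.4 / (72 × 2) = 13735.8 / 144.00 ≈ 95.4 mL/min
|58.1 − 95.4| = 37.3 mL/min

37 mL/min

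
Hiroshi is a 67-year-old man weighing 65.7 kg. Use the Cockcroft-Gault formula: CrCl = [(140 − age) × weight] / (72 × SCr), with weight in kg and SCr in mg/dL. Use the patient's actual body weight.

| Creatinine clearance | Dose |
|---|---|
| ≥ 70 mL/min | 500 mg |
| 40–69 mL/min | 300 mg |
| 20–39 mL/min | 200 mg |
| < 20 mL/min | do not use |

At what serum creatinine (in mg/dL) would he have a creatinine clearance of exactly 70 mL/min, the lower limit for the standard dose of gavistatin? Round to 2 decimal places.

Standard dose requires CrCl ≥ 70 mL/min.
Set (140 − 67) × 65.7 / (72 × SCr) = 70
SCr = (140 − 67) × 65.7 / (72 × 70) = 0.952 mg/dL

0.95 mg/dL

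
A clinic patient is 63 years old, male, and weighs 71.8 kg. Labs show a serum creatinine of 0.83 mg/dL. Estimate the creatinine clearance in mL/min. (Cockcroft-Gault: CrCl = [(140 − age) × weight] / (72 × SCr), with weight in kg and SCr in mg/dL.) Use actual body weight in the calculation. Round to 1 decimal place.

CrCl = (140 − 63) × 71.8 / (72 × 0.83) = 5528.6 / 59.76 ≈ 92.5 mL/min

92.5 mL/min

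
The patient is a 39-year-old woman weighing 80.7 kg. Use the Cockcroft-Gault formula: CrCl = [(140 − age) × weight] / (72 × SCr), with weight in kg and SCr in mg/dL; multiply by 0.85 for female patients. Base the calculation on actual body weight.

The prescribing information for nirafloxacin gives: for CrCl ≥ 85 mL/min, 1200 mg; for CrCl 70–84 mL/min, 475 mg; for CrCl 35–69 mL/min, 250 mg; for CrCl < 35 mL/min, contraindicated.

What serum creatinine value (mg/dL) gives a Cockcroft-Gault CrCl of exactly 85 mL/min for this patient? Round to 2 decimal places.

Standard dose requires CrCl ≥ 85 mL/min.
Set (140 − 39) × 80.7 × 0.85 / (72 × SCr) = 85
SCr = (140 − 39) × 80.7 × 0.85 / (72 × 85) = 1.132 mg/dL

1.13 mg/dL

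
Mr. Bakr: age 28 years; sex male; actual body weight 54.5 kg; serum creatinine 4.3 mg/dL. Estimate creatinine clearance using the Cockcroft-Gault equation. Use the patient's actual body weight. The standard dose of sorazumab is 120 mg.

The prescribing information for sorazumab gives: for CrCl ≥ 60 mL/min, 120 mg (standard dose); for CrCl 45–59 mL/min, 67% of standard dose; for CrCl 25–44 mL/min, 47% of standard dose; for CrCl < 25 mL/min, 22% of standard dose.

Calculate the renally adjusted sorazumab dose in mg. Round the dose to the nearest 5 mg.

25 mg

CrCl = (140 − 28) × 54.5 / (72 × 4.3) = 6104.0 / 309.60 ≈ 19.7 mL/min
CrCl ≈ 20 mL/min → bracket < 25 mL/min.
22% of 120 mg = 26.4 mg → 25 mg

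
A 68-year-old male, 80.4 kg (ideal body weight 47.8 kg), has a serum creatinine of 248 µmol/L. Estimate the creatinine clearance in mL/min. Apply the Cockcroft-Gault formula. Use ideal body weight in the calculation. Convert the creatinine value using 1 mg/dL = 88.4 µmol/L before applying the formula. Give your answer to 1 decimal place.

17.0 mL/min

SCr = 248 / 88.4 = 2.805 mg/dL
CrCl = (140 − 68) × 47.8 / (72 × 2.805) = 3441.6 / 201.96 ≈ 17.0 mL/min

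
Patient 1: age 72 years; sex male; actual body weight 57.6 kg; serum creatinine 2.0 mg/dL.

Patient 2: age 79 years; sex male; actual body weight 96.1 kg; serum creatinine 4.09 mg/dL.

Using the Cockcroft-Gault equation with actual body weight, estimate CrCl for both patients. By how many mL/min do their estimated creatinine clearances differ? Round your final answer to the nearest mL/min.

7 mL/min

Patient 1: CrCl = (140 − 72) × 57.6 / (72 × 2) = 3916.8 / 144.00 ≈ 27.2 mL/min
Patient 2: CrCl = (140 − 79) × 96.1 / (72 × 4.09) = 5862.1 / 294.48 ≈ 19.9 mL/min
|27.2 − 19.9| = 7.3 mL/min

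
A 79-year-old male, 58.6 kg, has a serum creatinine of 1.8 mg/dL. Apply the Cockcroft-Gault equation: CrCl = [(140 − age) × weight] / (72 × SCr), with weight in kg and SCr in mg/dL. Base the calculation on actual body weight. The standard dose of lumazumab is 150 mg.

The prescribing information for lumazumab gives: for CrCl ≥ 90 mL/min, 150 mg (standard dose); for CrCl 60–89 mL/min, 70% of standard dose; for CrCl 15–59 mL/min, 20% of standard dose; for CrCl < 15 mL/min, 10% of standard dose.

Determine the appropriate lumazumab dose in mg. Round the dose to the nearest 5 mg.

CrCl = (140 − 79) × 58.6 / (72 × 1.8) = 3574.6 / 129.60 ≈ 27.6 mL/min
CrCl ≈ 28 mL/min → bracket 15–59 mL/min.
20% of 150 mg = 30 mg

30 mg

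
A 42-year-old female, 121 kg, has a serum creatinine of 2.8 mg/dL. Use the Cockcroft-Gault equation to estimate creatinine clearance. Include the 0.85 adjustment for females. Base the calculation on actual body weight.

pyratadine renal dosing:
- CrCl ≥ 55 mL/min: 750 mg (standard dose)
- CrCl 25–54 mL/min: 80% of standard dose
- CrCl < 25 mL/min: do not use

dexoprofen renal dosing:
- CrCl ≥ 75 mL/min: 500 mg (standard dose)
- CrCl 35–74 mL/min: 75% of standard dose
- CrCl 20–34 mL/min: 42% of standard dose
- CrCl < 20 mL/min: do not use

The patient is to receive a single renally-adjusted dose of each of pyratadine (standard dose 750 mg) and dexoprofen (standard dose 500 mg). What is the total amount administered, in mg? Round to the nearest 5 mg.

CrCl = (140 − 42) × 121 / (72 × 2.8) × 0.85 = 11858.0 / 201.60 × 0.85 ≈ 50.0 mL/min
CrCl ≈ 50 mL/min.
pyratadine: 25–54 mL/min → 80% of 750 mg = 600 mg.
dexoprofen: 35–74 mL/min → 75% of 500 mg = 375 mg.
Total = 600 + 375 = 975 mg.

975 mg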